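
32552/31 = 1050 + 2/31 ≈ 1050.06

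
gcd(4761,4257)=9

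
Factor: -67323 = -1*3^1*22441^1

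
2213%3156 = 2213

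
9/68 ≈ 0.132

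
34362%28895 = 5467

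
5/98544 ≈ 0.0000507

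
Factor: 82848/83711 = 2^5*3^1*97^(-1) = 96/97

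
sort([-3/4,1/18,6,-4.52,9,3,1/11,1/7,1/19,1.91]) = [-4.52,-3/4,1/19,1/18,1/11,1/7,1.91,3,6,9]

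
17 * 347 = 5899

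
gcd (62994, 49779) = 3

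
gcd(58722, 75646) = 2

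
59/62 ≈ 0.952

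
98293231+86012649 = 184305880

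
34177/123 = 277 + 106/123 ≈ 277.86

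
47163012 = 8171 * 5772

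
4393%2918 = 1475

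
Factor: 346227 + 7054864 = 7401091^1 = 7401091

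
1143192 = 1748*654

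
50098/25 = 2003 + 23/25 = 2003.92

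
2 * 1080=2160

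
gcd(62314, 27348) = 2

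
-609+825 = 216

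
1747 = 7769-6022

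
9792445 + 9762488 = 19554933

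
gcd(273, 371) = 7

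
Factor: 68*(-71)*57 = -1*2^2*3^1*17^1*19^1*71^1 = -275196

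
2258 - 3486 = -1228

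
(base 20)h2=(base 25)dh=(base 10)342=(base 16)156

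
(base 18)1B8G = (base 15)2C71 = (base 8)22524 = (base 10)9556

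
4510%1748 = 1014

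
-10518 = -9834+-684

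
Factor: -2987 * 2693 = -1 * 29^1 * 103^1 * 2693^1 = -8043991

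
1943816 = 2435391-491575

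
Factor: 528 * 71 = 2^4 * 3^1 * 11^1 * 71^1 = 37488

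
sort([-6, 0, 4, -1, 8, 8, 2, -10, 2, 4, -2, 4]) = [-10, -6, -2, -1, 0, 2, 2, 4, 4, 4, 8, 8]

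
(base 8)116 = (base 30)2i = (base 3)2220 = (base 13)60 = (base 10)78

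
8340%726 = 354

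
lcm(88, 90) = 3960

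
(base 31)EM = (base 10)456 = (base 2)111001000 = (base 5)3311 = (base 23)JJ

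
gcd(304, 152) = 152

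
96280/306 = 314 + 98/153 ≈ 314.64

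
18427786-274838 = 18152948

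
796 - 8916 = -8120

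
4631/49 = 94 + 25/49 ≈ 94.51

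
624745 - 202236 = 422509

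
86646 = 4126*21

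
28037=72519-44482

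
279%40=39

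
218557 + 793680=1012237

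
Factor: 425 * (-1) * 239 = -1 * 5^2 * 17^1 * 239^1 = -101575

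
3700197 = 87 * 42531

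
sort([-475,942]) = [-475,942]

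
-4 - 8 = -12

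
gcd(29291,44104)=1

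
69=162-93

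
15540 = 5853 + 9687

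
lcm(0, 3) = 0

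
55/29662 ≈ 0.00185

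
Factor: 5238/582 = 3^2 = 9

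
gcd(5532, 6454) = 922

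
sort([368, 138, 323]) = [138, 323, 368]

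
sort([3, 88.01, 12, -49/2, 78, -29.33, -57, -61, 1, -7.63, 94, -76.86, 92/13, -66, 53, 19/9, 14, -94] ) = [-94, -76.86, -66, -61, -57, -29.33, -49/2, -7.63, 1, 19/9, 3, 92/13, 12, 14, 53, 78, 88.01, 94] 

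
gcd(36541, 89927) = 1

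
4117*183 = 753411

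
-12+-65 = -77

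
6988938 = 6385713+603225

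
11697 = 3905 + 7792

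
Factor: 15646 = 2^1*7823^1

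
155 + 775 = 930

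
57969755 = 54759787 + 3209968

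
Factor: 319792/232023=2^4*3^(-1)*23^1*89^(-1)=368/267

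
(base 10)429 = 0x1ad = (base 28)f9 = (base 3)120220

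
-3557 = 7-3564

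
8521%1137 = 562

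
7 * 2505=17535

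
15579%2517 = 477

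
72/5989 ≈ 0.0120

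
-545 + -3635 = -4180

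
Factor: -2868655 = -1*5^1*523^1*1097^1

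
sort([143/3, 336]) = [143/3, 336]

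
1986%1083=903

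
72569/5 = 14513 + 4/5 = 14513.80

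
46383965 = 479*96835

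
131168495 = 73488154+57680341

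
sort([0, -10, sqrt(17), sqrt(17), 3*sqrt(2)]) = [-10, 0, sqrt(17), sqrt(17), 3*sqrt(2)]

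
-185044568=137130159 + -322174727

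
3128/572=782/143 ≈ 5.47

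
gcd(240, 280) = 40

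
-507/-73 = 6 + 69/73 ≈ 6.95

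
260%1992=260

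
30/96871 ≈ 0.000310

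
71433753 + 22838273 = 94272026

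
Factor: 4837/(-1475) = -1*5^(-2)*7^1*59^(-1)*691^1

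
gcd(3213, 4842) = 9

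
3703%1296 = 1111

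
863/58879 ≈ 0.0147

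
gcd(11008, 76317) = 1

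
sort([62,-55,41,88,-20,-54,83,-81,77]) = [-81,-55,-54,-20,41,62,77,83,88]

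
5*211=1055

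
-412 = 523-935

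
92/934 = 46/467≈0.0985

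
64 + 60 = 124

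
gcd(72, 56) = 8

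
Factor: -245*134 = -1*2^1*5^1*7^2*67^1 = -32830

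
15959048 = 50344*317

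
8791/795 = 11 + 46/795 ≈ 11.06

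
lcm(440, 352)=1760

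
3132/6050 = 1566/3025 ≈ 0.518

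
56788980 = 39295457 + 17493523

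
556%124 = 60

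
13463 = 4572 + 8891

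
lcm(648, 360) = 3240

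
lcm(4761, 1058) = 9522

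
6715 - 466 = 6249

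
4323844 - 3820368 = 503476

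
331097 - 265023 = 66074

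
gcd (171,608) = 19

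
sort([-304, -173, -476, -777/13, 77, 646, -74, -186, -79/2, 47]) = [-476, -304, -186, -173, -74, -777/13, -79/2, 47, 77, 646]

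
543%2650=543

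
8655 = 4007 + 4648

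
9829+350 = 10179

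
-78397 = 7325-85722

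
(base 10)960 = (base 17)358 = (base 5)12320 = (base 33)t3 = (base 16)3c0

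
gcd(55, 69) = 1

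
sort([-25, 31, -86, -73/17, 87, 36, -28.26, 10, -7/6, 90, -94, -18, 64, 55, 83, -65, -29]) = [-94, -86, -65, -29, -28.26, -25, -18, -73/17, -7/6, 10, 31, 36, 55, 64, 83, 87, 90]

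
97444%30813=5005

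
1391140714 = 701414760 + 689725954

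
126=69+57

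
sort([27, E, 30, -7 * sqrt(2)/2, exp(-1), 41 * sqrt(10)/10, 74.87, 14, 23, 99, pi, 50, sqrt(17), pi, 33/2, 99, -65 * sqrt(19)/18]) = [-65 * sqrt(19)/18, -7 * sqrt(2)/2, exp(-1), E, pi, pi, sqrt(17), 41 * sqrt(10)/10, 14, 33/2, 23, 27, 30, 50, 74.87, 99, 99]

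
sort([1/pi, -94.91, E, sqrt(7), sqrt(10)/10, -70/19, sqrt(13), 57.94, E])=[-94.91, -70/19, sqrt(10)/10, 1/pi, sqrt(7), E, E, sqrt(13), 57.94]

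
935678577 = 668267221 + 267411356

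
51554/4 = 12888 + 1/2 = 12888.50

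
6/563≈0.0107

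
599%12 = 11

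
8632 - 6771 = 1861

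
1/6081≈0.000164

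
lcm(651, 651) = 651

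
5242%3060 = 2182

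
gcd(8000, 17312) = 32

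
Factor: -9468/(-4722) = 2^1 * 3^1 * 263^1 * 787^(-1) = 1578/787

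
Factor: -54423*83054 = -1*2^1*3^2*131^1*317^1*6047^1 = -4520047842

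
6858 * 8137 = 55803546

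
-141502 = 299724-441226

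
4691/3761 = 1 + 930/3761 ≈ 1.25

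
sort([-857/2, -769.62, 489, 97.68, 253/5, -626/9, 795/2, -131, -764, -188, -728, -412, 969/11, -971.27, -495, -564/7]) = [-971.27, -769.62, -764, -728, -495, -857/2, -412, -188, -131, -564/7, -626/9, 253/5, 969/11, 97.68, 795/2, 489]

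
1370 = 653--717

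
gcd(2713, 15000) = 1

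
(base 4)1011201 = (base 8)10541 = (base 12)26a9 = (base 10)4449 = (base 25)72o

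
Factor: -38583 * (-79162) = 2^1 * 3^3 * 1429^1 * 39581^1 = 3054307446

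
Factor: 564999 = 3^1*188333^1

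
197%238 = 197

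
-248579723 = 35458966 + -284038689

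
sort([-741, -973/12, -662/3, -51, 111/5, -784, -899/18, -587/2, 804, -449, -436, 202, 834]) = [-784, -741, -449, -436, -587/2, -662/3, -973/12, -51, -899/18, 111/5, 202, 804, 834]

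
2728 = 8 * 341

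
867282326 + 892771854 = 1760054180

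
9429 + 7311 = 16740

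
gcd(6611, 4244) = 1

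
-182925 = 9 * (-20325) 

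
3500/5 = 700 = 700.00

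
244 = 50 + 194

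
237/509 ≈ 0.466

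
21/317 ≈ 0.0662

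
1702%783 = 136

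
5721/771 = 7 + 108/257 ≈ 7.42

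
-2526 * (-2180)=5506680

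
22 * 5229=115038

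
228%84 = 60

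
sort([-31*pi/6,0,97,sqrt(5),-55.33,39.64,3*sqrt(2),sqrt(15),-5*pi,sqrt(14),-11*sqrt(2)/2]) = [-55.33,-31*pi/6,-5*pi,-11*sqrt(2)/2,0,sqrt(5),sqrt(14),sqrt(15),3*sqrt(2),39.64,97]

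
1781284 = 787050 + 994234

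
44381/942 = 47 + 107/942 ≈ 47.11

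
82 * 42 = 3444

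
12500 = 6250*2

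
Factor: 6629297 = 61^1*108677^1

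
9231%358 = 281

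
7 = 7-0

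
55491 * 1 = 55491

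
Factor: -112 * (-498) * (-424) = -1 * 2^8 * 3^1 * 7^1 * 53^1 * 83^1 = -23649024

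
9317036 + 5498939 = 14815975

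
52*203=10556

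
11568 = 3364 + 8204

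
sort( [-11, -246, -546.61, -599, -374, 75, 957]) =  [-599, -546.61, -374, -246, -11, 75, 957]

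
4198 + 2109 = 6307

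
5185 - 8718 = -3533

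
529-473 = 56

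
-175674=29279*(-6)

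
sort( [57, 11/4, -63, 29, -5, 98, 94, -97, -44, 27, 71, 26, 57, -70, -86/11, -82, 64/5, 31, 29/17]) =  [-97, -82, -70, -63, -44, -86/11, -5, 29/17, 11/4, 64/5, 26, 27, 29, 31, 57, 57, 71, 94, 98]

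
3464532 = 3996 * 867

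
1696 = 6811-5115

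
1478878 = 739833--739045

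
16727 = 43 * 389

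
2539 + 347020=349559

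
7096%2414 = 2268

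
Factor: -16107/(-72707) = 3^1*7^1*13^1*59^1*72707^(-1)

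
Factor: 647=647^1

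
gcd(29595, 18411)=3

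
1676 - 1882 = -206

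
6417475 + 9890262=16307737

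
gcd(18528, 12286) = 2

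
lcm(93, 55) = 5115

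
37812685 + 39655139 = 77467824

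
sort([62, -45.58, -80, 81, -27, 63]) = [-80, -45.58, -27, 62, 63, 81]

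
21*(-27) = -567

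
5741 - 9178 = -3437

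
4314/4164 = 719/694 ≈ 1.04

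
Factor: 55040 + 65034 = 2^1*60037^1 = 120074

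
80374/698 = 115 + 52/349≈115.15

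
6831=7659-828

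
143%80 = 63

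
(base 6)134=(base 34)1o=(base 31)1r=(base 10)58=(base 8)72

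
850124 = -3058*(-278)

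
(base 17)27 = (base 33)18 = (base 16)29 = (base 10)41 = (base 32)19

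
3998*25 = 99950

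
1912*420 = 803040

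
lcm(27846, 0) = 0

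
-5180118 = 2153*(-2406)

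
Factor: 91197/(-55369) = -1*3^2*17^(-1)*3257^(-1)*10133^1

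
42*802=33684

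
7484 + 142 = 7626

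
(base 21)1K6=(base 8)1543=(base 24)1C3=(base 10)867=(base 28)12R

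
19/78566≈0.000242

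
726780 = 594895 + 131885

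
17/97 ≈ 0.175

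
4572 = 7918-3346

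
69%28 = 13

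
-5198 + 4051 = -1147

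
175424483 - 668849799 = -493425316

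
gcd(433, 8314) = 1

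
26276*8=210208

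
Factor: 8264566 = 2^1*823^1*5021^1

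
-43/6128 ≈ -0.00702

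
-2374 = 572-2946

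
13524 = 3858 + 9666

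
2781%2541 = 240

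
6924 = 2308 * 3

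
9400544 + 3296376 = 12696920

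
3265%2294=971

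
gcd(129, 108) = 3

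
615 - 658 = -43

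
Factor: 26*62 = 2^2*13^1*31^1 = 1612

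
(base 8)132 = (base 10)90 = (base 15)60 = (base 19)4e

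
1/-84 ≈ -0.0119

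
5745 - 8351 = -2606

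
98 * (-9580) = -938840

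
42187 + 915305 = 957492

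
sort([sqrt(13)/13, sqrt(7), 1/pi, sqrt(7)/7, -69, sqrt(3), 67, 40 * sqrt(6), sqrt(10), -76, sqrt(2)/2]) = [-76, -69, sqrt(13)/13, 1/pi, sqrt(7)/7, sqrt(2)/2, sqrt(3), sqrt(7), sqrt(10), 67, 40 * sqrt(6)]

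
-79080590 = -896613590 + 817533000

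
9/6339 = 3/2113 ≈ 0.00142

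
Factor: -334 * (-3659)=2^1 * 167^1 * 3659^1=1222106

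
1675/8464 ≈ 0.198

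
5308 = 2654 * 2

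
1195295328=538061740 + 657233588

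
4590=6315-1725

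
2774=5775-3001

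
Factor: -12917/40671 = -1*3^(-2)*4519^(-1)*12917^1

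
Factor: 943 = 23^1 * 41^1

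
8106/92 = 4053/46 ≈ 88.11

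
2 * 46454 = 92908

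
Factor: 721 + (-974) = -1*11^1*23^1 = -253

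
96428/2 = 48214 = 48214.00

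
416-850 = -434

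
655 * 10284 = 6736020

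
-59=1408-1467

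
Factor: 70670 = 2^1 * 5^1 * 37^1 * 191^1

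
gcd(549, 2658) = 3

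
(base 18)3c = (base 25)2g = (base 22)30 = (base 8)102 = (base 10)66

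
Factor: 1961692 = 2^2*401^1*1223^1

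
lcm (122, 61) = 122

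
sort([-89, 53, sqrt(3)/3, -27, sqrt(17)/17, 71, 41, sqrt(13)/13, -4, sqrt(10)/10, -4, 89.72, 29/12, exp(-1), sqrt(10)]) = [-89, -27, -4, -4, sqrt(17)/17, sqrt(13)/13, sqrt(10)/10, exp(-1), sqrt(3)/3, 29/12, sqrt(10), 41, 53, 71, 89.72]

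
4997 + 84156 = 89153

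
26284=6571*4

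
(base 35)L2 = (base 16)2E1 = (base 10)737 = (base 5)10422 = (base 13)449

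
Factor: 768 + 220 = 2^2*13^1*19^1 = 988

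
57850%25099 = 7652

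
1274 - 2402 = -1128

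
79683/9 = 8853 + 2/3 ≈ 8853.67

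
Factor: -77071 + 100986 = 5^1*4783^1 = 23915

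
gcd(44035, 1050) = 5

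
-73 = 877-950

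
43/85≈0.506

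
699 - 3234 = -2535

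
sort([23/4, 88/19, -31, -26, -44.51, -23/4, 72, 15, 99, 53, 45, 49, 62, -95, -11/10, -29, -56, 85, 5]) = [-95, -56, -44.51, -31, -29, -26, -23/4, -11/10, 88/19, 5, 23/4, 15, 45, 49, 53, 62, 72, 85, 99]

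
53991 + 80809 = 134800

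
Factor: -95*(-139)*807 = 3^1*5^1*19^1*139^1*269^1 = 10656435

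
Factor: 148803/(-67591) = -1*3^1*193^1*263^(-1) = -579/263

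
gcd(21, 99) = 3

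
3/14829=1/4943 ≈ 0.000202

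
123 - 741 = -618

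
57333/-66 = -868-15/22 ≈ -868.68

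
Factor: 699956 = 2^2*174989^1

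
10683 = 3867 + 6816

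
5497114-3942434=1554680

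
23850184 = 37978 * 628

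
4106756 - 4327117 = -220361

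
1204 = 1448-244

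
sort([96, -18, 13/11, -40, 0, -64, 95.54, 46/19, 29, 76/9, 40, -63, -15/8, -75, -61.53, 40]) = [-75, -64, -63, -61.53, -40, -18, -15/8, 0, 13/11, 46/19, 76/9, 29, 40, 40, 95.54, 96]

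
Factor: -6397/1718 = -1 * 2^(-1) * 859^(-1) * 6397^1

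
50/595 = 10/119≈0.0840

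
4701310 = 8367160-3665850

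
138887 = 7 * 19841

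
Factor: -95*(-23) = 5^1*19^1*23^1 = 2185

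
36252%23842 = 12410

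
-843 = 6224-7067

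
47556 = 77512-29956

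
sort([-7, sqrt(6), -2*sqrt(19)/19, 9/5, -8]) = [-8, -7, -2*sqrt(19)/19, 9/5, sqrt(6)]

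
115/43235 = 23/8647 ≈ 0.00266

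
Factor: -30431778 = -1*2^1*3^1*13^1*390151^1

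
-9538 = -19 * 502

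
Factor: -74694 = -1*2^1*3^1*59^1*211^1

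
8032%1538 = 342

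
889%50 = 39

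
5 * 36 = 180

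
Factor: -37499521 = -1*19^1*97^1*20347^1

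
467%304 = 163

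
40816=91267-50451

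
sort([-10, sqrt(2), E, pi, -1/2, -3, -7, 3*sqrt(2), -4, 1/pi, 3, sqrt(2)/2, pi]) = [-10, -7, -4, -3, -1/2, 1/pi, sqrt(2)/2, sqrt(2), E, 3, pi, pi, 3*sqrt(2)]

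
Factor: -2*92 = -1*2^3*23^1 = -184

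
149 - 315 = -166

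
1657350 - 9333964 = -7676614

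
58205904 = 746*78024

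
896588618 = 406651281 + 489937337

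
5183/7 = 740 + 3/7 ≈ 740.43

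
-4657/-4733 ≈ 0.984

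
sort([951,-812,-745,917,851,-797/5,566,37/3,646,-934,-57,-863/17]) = [-934,-812,-745,-797/5,-57,-863/17,37/3,566,646,851,917,951]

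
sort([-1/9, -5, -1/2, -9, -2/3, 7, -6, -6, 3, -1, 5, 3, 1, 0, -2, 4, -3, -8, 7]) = [-9, -8, -6, -6, -5, -3, -2, -1, -2/3, -1/2, -1/9, 0, 1, 3, 3, 4, 5, 7, 7]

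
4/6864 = 1/1716 ≈ 0.000583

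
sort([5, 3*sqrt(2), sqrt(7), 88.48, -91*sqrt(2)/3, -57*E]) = [-57*E, -91*sqrt(2)/3, sqrt(7), 3*sqrt(2), 5, 88.48]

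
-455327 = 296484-751811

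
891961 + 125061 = 1017022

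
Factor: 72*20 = 2^5*3^2*5^1 = 1440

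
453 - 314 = 139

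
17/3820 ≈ 0.00445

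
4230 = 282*15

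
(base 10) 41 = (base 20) 21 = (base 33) 18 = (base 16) 29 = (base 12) 35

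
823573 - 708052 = 115521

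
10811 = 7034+3777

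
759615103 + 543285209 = 1302900312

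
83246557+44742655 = 127989212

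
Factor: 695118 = 2^1 * 3^1 * 115853^1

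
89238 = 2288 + 86950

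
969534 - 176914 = 792620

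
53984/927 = 58 + 218/927 ≈ 58.24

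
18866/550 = 34 + 83/275 ≈ 34.30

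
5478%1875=1728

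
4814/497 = 9 + 341/497 ≈ 9.69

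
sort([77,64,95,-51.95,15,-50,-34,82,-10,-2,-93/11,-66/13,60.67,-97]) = [-97,-51.95,-50,-34,-10,-93/11,-66/13,-2,15,60.67,64,77,82,95]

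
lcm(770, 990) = 6930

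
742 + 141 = 883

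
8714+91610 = 100324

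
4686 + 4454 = 9140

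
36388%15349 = 5690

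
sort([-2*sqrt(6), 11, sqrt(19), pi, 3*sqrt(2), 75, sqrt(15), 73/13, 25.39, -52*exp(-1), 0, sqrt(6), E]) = [-52*exp(-1), -2*sqrt(6), 0, sqrt(6), E, pi, sqrt(15), 3*sqrt(2), sqrt(19), 73/13, 11, 25.39, 75]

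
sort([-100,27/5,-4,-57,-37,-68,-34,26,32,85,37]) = [-100,-68,-57,-37,-34,-4,27/5,26,32,37,85]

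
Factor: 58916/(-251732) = -1 * 11^1 * 47^(-1) = -11/47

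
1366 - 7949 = -6583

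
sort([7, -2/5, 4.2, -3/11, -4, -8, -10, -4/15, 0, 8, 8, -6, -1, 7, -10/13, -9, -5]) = [-10, -9, -8, -6, -5, -4, -1, -10/13, -2/5, -3/11, -4/15, 0, 4.2, 7, 7, 8, 8]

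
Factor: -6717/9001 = -1 * 3^1 * 2239^1 * 9001^(-1)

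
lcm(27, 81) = 81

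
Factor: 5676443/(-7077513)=-1*3^(-1)*383^1*14821^1*2359171^(-1)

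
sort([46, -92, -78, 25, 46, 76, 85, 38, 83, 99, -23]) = [-92, -78, -23, 25, 38, 46, 46, 76, 83, 85, 99]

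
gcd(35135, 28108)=7027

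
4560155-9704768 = -5144613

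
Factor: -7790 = -1*2^1*5^1*19^1*41^1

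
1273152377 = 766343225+506809152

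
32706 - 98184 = -65478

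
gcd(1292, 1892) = 4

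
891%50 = 41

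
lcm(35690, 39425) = 3390550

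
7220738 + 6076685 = 13297423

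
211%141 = 70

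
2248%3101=2248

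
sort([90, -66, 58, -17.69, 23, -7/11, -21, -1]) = [-66, -21, -17.69, -1, -7/11, 23, 58, 90]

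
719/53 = 13 + 30/53 ≈ 13.57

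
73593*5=367965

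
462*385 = 177870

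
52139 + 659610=711749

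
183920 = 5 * 36784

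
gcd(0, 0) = 0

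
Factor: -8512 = -1 * 2^6 * 7^1 * 19^1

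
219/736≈0.298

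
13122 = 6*2187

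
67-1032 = -965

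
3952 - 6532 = -2580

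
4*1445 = 5780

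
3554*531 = 1887174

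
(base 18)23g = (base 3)222121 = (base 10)718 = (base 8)1316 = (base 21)1d4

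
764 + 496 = 1260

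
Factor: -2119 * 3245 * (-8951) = 5^1 * 11^1 * 13^1 * 59^1 * 163^1 * 8951^1 = 61548463405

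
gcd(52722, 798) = 6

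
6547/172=38 + 11/172 ≈ 38.06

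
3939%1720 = 499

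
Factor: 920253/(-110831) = -1 * 3^1 * 7^(-1) * 23^1 * 71^(-1) * 223^(-1) * 13337^1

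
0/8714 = 0 = 0.00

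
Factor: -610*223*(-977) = 2^1*5^1*61^1*223^1*977^1 = 132901310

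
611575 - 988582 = -377007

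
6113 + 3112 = 9225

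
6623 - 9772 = -3149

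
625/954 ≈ 0.655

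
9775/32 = 305 + 15/32 ≈ 305.47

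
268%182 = 86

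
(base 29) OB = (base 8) 1303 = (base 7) 2030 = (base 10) 707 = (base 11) 593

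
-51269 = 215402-266671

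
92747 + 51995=144742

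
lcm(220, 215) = 9460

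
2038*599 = 1220762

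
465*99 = 46035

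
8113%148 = 121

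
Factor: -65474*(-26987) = 2^1*19^1*1723^1*26987^1 = 1766946838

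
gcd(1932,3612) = 84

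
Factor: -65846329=-1*65846329^1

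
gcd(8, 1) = 1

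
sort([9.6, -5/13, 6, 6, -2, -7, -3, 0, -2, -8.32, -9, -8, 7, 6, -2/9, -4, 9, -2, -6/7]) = [-9, -8.32, -8, -7, -4, -3, -2, -2, -2, -6/7, -5/13, -2/9, 0, 6, 6, 6, 7, 9, 9.6]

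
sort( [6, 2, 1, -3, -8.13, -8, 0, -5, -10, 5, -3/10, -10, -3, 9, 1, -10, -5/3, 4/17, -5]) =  [-10, -10, -10, -8.13, -8, -5, -5, -3, -3, -5/3, -3/10, 0, 4/17, 1, 1, 2, 5, 6, 9]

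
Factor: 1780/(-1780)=-1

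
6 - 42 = -36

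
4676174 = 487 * 9602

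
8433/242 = 34 + 205/242 ≈ 34.85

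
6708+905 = 7613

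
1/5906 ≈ 0.000169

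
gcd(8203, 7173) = 1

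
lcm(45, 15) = 45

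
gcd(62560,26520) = 680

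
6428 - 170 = 6258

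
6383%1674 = 1361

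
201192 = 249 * 808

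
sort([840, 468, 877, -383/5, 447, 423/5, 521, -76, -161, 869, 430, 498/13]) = [-161, -383/5, -76, 498/13, 423/5, 430, 447, 468, 521, 840, 869, 877]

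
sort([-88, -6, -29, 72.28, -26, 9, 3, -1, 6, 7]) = [-88, -29, -26, -6, -1, 3, 6, 7, 9, 72.28]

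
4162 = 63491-59329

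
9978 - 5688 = 4290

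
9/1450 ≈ 0.00621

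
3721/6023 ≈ 0.618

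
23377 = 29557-6180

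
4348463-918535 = 3429928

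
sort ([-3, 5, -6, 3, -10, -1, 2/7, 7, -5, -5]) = [-10, -6, -5, -5, -3, -1, 2/7, 3, 5, 7]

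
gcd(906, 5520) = 6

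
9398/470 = 19 + 234/235 ≈ 20.00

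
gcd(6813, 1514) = 757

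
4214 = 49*86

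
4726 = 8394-3668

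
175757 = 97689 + 78068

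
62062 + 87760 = 149822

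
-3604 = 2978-6582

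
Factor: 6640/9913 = 2^4 * 5^1 * 23^(-1) * 83^1 * 431^(-1)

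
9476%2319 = 200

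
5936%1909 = 209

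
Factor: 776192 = 2^11*379^1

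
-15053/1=-15053=-15053.00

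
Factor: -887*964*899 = -1*2^2*29^1*31^1*241^1*887^1 = -768706132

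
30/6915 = 2/461 ≈ 0.00434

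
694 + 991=1685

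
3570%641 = 365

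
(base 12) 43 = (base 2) 110011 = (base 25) 21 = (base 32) 1j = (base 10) 51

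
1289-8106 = -6817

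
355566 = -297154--652720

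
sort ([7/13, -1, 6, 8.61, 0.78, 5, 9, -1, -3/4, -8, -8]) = [-8, -8, -1, -1, -3/4, 7/13, 0.78, 5, 6, 8.61, 9]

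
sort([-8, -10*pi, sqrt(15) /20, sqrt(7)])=[-10*pi, -8, sqrt(15) /20, sqrt(7)]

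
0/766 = 0 = 0.00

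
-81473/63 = -1293 - 2/9 ≈ -1293.22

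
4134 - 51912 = -47778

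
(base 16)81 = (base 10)129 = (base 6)333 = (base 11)108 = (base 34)3r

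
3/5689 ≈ 0.000527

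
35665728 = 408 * 87416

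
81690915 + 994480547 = 1076171462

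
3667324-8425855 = -4758531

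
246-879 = -633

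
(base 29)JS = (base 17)201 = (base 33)HI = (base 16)243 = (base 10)579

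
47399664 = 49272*962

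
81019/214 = 378+127/214 ≈ 378.59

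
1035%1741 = 1035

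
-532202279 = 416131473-948333752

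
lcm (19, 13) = 247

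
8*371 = 2968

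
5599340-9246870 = -3647530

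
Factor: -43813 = -1 * 7^1 * 11^1 * 569^1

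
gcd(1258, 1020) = 34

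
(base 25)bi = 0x125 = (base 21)dk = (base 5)2133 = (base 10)293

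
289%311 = 289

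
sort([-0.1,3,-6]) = [-6,-0.1,3]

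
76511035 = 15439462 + 61071573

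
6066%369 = 162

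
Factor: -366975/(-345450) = 2^(-1)*3^1*7^(-1)*47^(-1)*233^1 = 699/658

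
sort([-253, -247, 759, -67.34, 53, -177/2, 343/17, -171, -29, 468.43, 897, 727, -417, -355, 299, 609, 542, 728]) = [-417, -355, -253, -247, -171, -177/2, -67.34, -29, 343/17, 53, 299, 468.43, 542, 609, 727, 728, 759, 897]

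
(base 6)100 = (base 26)1a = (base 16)24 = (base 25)1b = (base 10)36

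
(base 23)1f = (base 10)38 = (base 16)26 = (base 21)1h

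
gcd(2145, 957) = 33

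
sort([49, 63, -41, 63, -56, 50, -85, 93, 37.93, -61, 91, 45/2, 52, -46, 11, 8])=[-85, -61, -56, -46, -41, 8, 11, 45/2, 37.93, 49, 50, 52, 63, 63, 91, 93]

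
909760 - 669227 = 240533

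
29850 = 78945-49095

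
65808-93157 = -27349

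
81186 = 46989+34197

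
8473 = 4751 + 3722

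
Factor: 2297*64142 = 2^1*13^1*2297^1*2467^1 = 147334174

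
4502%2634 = 1868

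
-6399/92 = -69-51/92 ≈ -69.55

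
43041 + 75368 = 118409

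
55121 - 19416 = 35705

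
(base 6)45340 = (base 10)6396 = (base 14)248c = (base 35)57q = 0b1100011111100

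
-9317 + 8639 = -678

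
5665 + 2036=7701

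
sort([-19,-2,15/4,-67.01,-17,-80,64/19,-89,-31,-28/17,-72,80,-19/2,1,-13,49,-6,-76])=[-89,-80,-76,-72,-67.01,-31,-19,-17,-13,-19/2,-6,-2,-28/17,1,64/19,15/4,49,80]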